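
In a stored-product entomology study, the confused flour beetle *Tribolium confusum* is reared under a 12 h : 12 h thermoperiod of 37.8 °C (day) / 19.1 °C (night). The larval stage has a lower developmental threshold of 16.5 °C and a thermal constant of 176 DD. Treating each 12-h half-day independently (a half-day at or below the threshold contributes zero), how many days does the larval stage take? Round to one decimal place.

Day half: max(0, 37.8 − 16.5) × 0.5 = 21.3 × 0.5 = 10.65 DD.
Night half: max(0, 19.1 − 16.5) × 0.5 = 2.6 × 0.5 = 1.30 DD.
Per 24 h: 11.95 DD/day.
Duration = 176 / 11.95 = 14.728 ≈ 14.7 days.

14.7 days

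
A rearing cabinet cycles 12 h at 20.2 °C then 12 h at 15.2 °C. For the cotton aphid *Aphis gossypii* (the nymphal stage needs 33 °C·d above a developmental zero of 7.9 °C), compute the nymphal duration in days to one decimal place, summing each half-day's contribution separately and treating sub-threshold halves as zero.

3.4 days

Day half: max(0, 20.2 − 7.9) × 0.5 = 12.3 × 0.5 = 6.15 DD.
Night half: max(0, 15.2 − 7.9) × 0.5 = 7.3 × 0.5 = 3.65 DD.
Per 24 h: 9.80 DD/day.
Duration = 33 / 9.80 = 3.367 ≈ 3.4 days.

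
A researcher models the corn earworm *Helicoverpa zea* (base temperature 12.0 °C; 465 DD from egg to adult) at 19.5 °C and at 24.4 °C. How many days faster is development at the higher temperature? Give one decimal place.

At 19.5 °C: 465 / (19.5 − 12.0) = 465 / 7.5 = 62.000 d.
At 24.4 °C: 465 / (24.4 − 12.0) = 465 / 12.4 = 37.500 d.
Difference = |62.000 − 37.500| = 24.500 ≈ 24.5 days.

24.5 days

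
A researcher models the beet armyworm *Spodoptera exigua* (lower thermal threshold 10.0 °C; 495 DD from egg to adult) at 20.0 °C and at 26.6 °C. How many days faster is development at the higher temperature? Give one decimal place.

19.7 days

At 20.0 °C: 495 / (20.0 − 10.0) = 495 / 10.0 = 49.500 d.
At 26.6 °C: 495 / (26.6 − 10.0) = 495 / 16.6 = 29.819 d.
Difference = |49.500 − 29.819| = 19.681 ≈ 19.7 days.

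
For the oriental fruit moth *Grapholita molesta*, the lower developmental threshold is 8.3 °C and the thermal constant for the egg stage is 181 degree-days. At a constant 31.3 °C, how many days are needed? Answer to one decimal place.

7.9 days

Daily accumulation = 31.3 − 8.3 = 23.0 DD/day.
Duration = 181 / 23.0 = 7.870 ≈ 7.9 days.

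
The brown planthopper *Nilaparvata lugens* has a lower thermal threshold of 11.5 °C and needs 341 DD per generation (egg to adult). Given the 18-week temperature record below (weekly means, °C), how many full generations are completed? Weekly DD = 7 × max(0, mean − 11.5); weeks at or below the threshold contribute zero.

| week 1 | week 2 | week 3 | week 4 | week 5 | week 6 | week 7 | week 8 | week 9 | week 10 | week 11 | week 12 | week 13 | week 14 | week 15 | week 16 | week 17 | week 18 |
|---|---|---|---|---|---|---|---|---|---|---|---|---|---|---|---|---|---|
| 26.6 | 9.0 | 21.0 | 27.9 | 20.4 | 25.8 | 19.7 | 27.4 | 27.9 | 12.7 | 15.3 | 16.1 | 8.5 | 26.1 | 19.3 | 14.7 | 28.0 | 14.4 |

Weekly DD (7 × max(0, T̄ − 11.5)): 105.7, 0.0, 66.5, 114.8, 62.3, 100.1, 57.4, 111.3, 114.8, 8.4, 26.6, 32.2, 0.0, 102.2, 54.6, 22.4, 115.5, 20.3.
Season total = 1115.1 DD.
Complete generations = ⌊1115.1 / 341⌋ = 3.

3 generations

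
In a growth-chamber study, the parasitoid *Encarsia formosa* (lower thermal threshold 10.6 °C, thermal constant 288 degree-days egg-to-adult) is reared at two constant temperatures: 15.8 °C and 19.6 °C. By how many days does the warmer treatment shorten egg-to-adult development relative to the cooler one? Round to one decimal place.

23.4 days

At 15.8 °C: 288 / (15.8 − 10.6) = 288 / 5.2 = 55.385 d.
At 19.6 °C: 288 / (19.6 − 10.6) = 288 / 9.0 = 32.000 d.
Difference = |55.385 − 32.000| = 23.385 ≈ 23.4 days.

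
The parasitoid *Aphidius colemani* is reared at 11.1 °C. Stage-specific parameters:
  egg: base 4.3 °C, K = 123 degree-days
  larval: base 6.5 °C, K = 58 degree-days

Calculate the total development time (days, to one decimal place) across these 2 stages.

30.7 days

egg: 123 / (11.1 − 4.3) = 123 / 6.8 = 18.088 d.
larval: 58 / (11.1 − 6.5) = 58 / 4.6 = 12.609 d.
Sum = 30.697 ≈ 30.7 days.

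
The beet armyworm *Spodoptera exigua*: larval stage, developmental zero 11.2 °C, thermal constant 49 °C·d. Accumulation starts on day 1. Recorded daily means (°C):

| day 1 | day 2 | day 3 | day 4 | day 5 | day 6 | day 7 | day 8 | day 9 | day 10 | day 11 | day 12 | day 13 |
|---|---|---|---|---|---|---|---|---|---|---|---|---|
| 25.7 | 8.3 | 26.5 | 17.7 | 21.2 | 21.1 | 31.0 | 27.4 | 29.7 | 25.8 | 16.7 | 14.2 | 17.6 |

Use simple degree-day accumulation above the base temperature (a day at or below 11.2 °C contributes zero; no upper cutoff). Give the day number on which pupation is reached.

day 6

Daily DD above 11.2 °C: 14.5, 0.0, 15.3, 6.5, 10.0, 9.9, 19.8, 16.2, 18.5, 14.6, 5.5, 3.0, 6.4.
Cumulative: 14.5, 14.5, 29.8, 36.3, 46.3, 56.2, 76.0, 92.2, 110.7, 125.3, 130.8, 133.8, 140.2.
The total first reaches 49 DD on day 6.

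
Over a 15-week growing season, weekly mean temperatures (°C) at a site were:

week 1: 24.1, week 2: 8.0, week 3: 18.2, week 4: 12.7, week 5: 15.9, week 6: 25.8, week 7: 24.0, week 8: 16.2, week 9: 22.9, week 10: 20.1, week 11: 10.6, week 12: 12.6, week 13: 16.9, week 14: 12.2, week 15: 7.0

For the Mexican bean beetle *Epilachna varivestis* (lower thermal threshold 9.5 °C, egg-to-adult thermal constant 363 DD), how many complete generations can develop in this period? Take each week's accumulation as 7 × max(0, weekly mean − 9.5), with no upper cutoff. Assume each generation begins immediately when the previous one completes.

Weekly DD (7 × max(0, T̄ − 9.5)): 102.2, 0.0, 60.9, 22.4, 44.8, 114.1, 101.5, 46.9, 93.8, 74.2, 7.7, 21.7, 51.8, 18.9, 0.0.
Season total = 760.9 DD.
Complete generations = ⌊760.9 / 363⌋ = 2.

2 generations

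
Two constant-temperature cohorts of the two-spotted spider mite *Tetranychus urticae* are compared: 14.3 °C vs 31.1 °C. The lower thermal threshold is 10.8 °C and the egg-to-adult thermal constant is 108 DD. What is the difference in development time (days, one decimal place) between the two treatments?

At 14.3 °C: 108 / (14.3 − 10.8) = 108 / 3.5 = 30.857 d.
At 31.1 °C: 108 / (31.1 − 10.8) = 108 / 20.3 = 5.320 d.
Difference = |30.857 − 5.320| = 25.537 ≈ 25.5 days.

25.5 days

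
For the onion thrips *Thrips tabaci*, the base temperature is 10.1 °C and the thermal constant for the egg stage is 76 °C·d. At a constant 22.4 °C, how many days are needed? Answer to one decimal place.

Daily accumulation = 22.4 − 10.1 = 12.3 DD/day.
Duration = 76 / 12.3 = 6.179 ≈ 6.2 days.

6.2 days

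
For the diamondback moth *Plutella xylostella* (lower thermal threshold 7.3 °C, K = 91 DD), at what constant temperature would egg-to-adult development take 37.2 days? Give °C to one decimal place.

Required daily accumulation = 91 / 37.2 = 2.446 DD/day.
T = T_base + 2.446 = 7.3 + 2.446 = 9.746 ≈ 9.7 °C.

9.7 °C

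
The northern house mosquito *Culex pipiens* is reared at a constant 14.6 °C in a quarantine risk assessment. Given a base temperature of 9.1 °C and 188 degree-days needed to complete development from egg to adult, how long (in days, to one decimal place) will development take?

Daily accumulation = 14.6 − 9.1 = 5.5 DD/day.
Duration = 188 / 5.5 = 34.182 ≈ 34.2 days.

34.2 days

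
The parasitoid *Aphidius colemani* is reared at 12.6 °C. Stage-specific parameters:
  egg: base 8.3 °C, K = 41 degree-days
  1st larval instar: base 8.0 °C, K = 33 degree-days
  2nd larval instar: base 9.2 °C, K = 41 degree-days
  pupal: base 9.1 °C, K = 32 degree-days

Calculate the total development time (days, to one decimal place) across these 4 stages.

egg: 41 / (12.6 − 8.3) = 41 / 4.3 = 9.535 d.
1st larval instar: 33 / (12.6 − 8.0) = 33 / 4.6 = 7.174 d.
2nd larval instar: 41 / (12.6 − 9.2) = 41 / 3.4 = 12.059 d.
pupal: 32 / (12.6 − 9.1) = 32 / 3.5 = 9.143 d.
Sum = 37.910 ≈ 37.9 days.

37.9 days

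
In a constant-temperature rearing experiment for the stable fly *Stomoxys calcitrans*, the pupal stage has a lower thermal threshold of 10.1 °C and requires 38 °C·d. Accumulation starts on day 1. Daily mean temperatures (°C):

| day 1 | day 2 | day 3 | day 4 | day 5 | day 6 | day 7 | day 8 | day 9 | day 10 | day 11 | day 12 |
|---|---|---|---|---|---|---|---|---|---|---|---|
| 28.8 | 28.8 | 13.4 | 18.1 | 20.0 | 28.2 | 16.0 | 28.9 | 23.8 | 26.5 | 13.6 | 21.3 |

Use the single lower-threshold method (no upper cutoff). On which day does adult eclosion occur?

Daily DD above 10.1 °C: 18.7, 18.7, 3.3, 8.0, 9.9, 18.1, 5.9, 18.8, 13.7, 16.4, 3.5, 11.2.
Cumulative: 18.7, 37.4, 40.7, 48.7, 58.6, 76.7, 82.6, 101.4, 115.1, 131.5, 135.0, 146.2.
The total first reaches 38 DD on day 3.

day 3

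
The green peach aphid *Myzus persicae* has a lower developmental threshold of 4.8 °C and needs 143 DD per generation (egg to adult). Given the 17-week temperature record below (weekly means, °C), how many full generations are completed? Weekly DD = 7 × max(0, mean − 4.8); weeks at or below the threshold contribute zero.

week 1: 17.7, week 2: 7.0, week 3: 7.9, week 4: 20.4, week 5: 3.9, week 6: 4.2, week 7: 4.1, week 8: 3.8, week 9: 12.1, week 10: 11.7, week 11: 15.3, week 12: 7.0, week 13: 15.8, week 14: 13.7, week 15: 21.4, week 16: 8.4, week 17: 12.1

5 generations

Weekly DD (7 × max(0, T̄ − 4.8)): 90.3, 15.4, 21.7, 109.2, 0.0, 0.0, 0.0, 0.0, 51.1, 48.3, 73.5, 15.4, 77.0, 62.3, 116.2, 25.2, 51.1.
Season total = 756.7 DD.
Complete generations = ⌊756.7 / 143⌋ = 5.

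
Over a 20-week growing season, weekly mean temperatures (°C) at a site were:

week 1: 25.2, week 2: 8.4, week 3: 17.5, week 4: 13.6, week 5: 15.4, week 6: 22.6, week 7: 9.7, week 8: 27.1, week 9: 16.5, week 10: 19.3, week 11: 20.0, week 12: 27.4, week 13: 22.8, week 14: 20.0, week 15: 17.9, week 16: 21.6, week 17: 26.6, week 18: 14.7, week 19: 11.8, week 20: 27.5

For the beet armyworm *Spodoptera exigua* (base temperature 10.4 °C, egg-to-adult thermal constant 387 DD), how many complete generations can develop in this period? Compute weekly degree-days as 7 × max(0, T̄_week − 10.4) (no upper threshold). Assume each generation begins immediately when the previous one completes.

Weekly DD (7 × max(0, T̄ − 10.4)): 103.6, 0.0, 49.7, 22.4, 35.0, 85.4, 0.0, 116.9, 42.7, 62.3, 67.2, 119.0, 86.8, 67.2, 52.5, 78.4, 113.4, 30.1, 9.8, 119.7.
Season total = 1262.1 DD.
Complete generations = ⌊1262.1 / 387⌋ = 3.

3 generations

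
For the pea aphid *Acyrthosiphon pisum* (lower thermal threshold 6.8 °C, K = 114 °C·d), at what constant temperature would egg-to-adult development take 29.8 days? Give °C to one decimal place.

Required daily accumulation = 114 / 29.8 = 3.826 DD/day.
T = T_base + 3.826 = 6.8 + 3.826 = 10.626 ≈ 10.6 °C.

10.6 °C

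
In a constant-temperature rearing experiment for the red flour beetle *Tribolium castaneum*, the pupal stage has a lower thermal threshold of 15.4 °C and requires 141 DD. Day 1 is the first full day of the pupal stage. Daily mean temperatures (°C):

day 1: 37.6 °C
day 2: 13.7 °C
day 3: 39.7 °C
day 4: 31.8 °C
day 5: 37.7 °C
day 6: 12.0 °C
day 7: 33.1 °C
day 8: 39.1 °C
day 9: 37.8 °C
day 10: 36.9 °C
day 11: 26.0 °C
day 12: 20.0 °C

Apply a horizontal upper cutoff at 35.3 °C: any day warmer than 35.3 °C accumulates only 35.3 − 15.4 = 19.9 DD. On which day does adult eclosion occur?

day 10

Daily DD above 15.4 °C (capped at 19.9): 19.9, 0.0, 19.9, 16.4, 19.9, 0.0, 17.7, 19.9, 19.9, 19.9, 10.6, 4.6.
Cumulative: 19.9, 19.9, 39.8, 56.2, 76.1, 76.1, 93.8, 113.7, 133.6, 153.5, 164.1, 168.7.
The total first reaches 141 DD on day 10.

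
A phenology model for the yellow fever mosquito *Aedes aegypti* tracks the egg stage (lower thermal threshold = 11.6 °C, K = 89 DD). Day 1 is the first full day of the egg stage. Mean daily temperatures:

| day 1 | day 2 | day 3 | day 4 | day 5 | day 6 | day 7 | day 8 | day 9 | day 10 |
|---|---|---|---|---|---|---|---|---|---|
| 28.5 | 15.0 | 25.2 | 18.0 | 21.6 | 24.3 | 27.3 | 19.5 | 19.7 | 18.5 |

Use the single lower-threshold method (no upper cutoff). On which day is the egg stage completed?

Daily DD above 11.6 °C: 16.9, 3.4, 13.6, 6.4, 10.0, 12.7, 15.7, 7.9, 8.1, 6.9.
Cumulative: 16.9, 20.3, 33.9, 40.3, 50.3, 63.0, 78.7, 86.6, 94.7, 101.6.
The total first reaches 89 DD on day 9.

day 9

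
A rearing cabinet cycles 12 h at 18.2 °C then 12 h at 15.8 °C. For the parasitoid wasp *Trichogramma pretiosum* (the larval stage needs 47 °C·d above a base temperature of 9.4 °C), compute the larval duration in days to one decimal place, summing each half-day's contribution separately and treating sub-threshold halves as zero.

6.2 days

Day half: max(0, 18.2 − 9.4) × 0.5 = 8.8 × 0.5 = 4.40 DD.
Night half: max(0, 15.8 − 9.4) × 0.5 = 6.4 × 0.5 = 3.20 DD.
Per 24 h: 7.60 DD/day.
Duration = 47 / 7.60 = 6.184 ≈ 6.2 days.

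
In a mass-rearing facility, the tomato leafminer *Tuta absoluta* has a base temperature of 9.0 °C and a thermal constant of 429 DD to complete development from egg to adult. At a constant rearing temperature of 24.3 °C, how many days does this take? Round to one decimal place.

Daily accumulation = 24.3 − 9.0 = 15.3 DD/day.
Duration = 429 / 15.3 = 28.039 ≈ 28.0 days.

28.0 days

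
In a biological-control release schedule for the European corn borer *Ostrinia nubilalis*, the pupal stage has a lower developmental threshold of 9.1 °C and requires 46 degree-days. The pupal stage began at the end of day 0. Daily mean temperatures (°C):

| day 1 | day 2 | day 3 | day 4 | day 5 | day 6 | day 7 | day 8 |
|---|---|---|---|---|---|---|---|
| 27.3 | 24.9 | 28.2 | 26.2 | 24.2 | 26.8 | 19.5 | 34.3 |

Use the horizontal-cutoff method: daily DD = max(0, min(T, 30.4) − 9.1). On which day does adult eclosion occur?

Daily DD above 9.1 °C (capped at 21.3): 18.2, 15.8, 19.1, 17.1, 15.1, 17.7, 10.4, 21.3.
Cumulative: 18.2, 34.0, 53.1, 70.2, 85.3, 103.0, 113.4, 134.7.
The total first reaches 46 DD on day 3.

day 3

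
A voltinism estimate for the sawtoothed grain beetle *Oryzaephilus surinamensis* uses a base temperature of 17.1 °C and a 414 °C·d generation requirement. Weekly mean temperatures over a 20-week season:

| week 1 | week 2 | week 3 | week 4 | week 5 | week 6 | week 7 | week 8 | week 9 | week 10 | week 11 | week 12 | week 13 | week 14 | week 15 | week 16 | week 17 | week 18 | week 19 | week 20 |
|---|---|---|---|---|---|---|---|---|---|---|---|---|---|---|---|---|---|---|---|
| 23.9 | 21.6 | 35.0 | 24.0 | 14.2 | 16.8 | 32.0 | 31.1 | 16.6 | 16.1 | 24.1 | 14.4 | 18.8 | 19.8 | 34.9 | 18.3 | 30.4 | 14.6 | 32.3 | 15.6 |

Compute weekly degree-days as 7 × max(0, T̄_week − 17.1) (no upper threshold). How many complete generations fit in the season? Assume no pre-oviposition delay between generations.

Weekly DD (7 × max(0, T̄ − 17.1)): 47.6, 31.5, 125.3, 48.3, 0.0, 0.0, 104.3, 98.0, 0.0, 0.0, 49.0, 0.0, 11.9, 18.9, 124.6, 8.4, 93.1, 0.0, 106.4, 0.0.
Season total = 867.3 DD.
Complete generations = ⌊867.3 / 414⌋ = 2.

2 generations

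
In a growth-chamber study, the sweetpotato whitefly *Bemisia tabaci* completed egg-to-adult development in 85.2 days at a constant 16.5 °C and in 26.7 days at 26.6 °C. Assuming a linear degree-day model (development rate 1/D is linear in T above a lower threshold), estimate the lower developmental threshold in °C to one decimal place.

11.9 °C

Linear rate model ⇒ the product D·(T − T_b) is constant across temperatures.
85.2·(16.5 − T_b) = 26.7·(26.6 − T_b)
T_b = (85.2·16.5 − 26.7·26.6) / (85.2 − 26.7) = 695.58 / 58.5 = 11.890 °C ≈ 11.9 °C.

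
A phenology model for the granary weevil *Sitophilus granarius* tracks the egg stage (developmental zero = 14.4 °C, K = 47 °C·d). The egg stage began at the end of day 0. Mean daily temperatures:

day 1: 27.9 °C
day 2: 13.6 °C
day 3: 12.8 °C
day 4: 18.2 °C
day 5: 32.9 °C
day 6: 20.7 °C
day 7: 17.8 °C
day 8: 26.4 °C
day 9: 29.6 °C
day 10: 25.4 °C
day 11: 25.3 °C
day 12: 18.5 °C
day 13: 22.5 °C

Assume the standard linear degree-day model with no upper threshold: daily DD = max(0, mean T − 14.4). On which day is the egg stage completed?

day 8

Daily DD above 14.4 °C: 13.5, 0.0, 0.0, 3.8, 18.5, 6.3, 3.4, 12.0, 15.2, 11.0, 10.9, 4.1, 8.1.
Cumulative: 13.5, 13.5, 13.5, 17.3, 35.8, 42.1, 45.5, 57.5, 72.7, 83.7, 94.6, 98.7, 106.8.
The total first reaches 47 DD on day 8.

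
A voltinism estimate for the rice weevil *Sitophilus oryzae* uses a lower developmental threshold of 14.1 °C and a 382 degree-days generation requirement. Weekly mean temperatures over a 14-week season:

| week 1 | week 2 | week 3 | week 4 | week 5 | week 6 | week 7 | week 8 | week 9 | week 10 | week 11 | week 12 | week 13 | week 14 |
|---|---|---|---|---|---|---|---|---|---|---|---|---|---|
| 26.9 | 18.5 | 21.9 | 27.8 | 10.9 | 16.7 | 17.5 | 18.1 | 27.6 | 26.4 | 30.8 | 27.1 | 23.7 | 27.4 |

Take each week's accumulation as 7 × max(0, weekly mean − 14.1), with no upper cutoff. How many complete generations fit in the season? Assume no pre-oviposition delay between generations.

2 generations

Weekly DD (7 × max(0, T̄ − 14.1)): 89.6, 30.8, 54.6, 95.9, 0.0, 18.2, 23.8, 28.0, 94.5, 86.1, 116.9, 91.0, 67.2, 93.1.
Season total = 889.7 DD.
Complete generations = ⌊889.7 / 382⌋ = 2.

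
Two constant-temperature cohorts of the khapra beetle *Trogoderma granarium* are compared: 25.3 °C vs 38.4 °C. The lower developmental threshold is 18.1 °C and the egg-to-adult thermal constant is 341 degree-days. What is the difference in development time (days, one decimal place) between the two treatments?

At 25.3 °C: 341 / (25.3 − 18.1) = 341 / 7.2 = 47.361 d.
At 38.4 °C: 341 / (38.4 − 18.1) = 341 / 20.3 = 16.798 d.
Difference = |47.361 − 16.798| = 30.563 ≈ 30.6 days.

30.6 days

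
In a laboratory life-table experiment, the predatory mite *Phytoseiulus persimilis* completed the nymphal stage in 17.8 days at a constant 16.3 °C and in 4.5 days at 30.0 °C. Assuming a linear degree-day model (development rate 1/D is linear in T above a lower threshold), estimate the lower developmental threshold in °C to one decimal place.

Linear rate model ⇒ the product D·(T − T_b) is constant across temperatures.
17.8·(16.3 − T_b) = 4.5·(30.0 − T_b)
T_b = (17.8·16.3 − 4.5·30.0) / (17.8 − 4.5) = 155.14 / 13.3 = 11.665 °C ≈ 11.7 °C.

11.7 °C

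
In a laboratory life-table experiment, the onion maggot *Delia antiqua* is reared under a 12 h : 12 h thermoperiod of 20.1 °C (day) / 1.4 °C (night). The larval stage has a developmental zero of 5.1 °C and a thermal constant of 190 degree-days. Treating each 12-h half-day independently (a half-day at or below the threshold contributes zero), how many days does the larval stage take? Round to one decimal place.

Day half: max(0, 20.1 − 5.1) × 0.5 = 15.0 × 0.5 = 7.50 DD.
Night half: max(0, 1.4 − 5.1) × 0.5 = 0.0 × 0.5 = 0.00 DD.
Per 24 h: 7.50 DD/day.
Duration = 190 / 7.50 = 25.333 ≈ 25.3 days.

25.3 days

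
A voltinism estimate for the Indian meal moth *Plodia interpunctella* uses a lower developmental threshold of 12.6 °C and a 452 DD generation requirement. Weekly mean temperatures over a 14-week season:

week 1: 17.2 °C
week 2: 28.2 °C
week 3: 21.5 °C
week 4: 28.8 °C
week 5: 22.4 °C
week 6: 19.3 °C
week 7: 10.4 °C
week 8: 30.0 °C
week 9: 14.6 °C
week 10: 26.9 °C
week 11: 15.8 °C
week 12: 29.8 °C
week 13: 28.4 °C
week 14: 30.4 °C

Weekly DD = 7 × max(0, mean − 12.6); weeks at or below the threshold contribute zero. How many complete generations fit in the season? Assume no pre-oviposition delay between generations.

Weekly DD (7 × max(0, T̄ − 12.6)): 32.2, 109.2, 62.3, 113.4, 68.6, 46.9, 0.0, 121.8, 14.0, 100.1, 22.4, 120.4, 110.6, 124.6.
Season total = 1046.5 DD.
Complete generations = ⌊1046.5 / 452⌋ = 2.

2 generations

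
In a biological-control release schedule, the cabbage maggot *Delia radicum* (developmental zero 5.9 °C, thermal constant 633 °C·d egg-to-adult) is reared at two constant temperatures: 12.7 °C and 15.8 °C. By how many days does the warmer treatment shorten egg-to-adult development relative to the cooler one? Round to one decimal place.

29.1 days

At 12.7 °C: 633 / (12.7 − 5.9) = 633 / 6.8 = 93.088 d.
At 15.8 °C: 633 / (15.8 − 5.9) = 633 / 9.9 = 63.939 d.
Difference = |93.088 − 63.939| = 29.149 ≈ 29.1 days.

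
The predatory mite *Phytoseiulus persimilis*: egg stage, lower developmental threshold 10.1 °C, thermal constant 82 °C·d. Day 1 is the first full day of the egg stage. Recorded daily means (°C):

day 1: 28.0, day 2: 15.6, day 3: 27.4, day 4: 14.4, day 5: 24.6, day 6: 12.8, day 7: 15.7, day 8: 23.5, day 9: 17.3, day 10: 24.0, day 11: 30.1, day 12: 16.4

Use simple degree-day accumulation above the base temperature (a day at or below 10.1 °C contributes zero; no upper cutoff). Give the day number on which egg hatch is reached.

Daily DD above 10.1 °C: 17.9, 5.5, 17.3, 4.3, 14.5, 2.7, 5.6, 13.4, 7.2, 13.9, 20.0, 6.3.
Cumulative: 17.9, 23.4, 40.7, 45.0, 59.5, 62.2, 67.8, 81.2, 88.4, 102.3, 122.3, 128.6.
The total first reaches 82 DD on day 9.

day 9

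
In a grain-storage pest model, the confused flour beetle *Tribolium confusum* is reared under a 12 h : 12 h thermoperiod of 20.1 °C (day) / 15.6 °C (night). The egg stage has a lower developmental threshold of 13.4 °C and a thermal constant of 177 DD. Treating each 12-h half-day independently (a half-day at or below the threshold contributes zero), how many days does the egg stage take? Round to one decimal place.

Day half: max(0, 20.1 − 13.4) × 0.5 = 6.7 × 0.5 = 3.35 DD.
Night half: max(0, 15.6 − 13.4) × 0.5 = 2.2 × 0.5 = 1.10 DD.
Per 24 h: 4.45 DD/day.
Duration = 177 / 4.45 = 39.775 ≈ 39.8 days.

39.8 days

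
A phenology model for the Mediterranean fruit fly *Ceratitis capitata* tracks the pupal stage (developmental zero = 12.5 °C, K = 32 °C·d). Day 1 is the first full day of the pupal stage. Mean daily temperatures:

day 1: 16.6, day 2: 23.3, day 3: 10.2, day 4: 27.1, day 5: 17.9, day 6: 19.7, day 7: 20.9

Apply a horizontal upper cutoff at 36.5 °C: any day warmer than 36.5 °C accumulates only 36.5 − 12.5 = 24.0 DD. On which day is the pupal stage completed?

Daily DD above 12.5 °C (capped at 24.0): 4.1, 10.8, 0.0, 14.6, 5.4, 7.2, 8.4.
Cumulative: 4.1, 14.9, 14.9, 29.5, 34.9, 42.1, 50.5.
The total first reaches 32 DD on day 5.

day 5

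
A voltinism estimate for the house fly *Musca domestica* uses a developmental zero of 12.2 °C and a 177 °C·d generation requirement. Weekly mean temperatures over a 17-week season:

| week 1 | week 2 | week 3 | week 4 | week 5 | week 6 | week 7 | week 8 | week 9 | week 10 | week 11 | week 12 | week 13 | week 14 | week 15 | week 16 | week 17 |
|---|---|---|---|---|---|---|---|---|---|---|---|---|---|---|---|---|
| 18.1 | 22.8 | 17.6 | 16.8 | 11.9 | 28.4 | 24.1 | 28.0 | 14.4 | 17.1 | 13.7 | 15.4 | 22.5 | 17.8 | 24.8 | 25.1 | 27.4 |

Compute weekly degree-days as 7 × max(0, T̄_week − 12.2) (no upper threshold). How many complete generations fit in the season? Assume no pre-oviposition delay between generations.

Weekly DD (7 × max(0, T̄ − 12.2)): 41.3, 74.2, 37.8, 32.2, 0.0, 113.4, 83.3, 110.6, 15.4, 34.3, 10.5, 22.4, 72.1, 39.2, 88.2, 90.3, 106.4.
Season total = 971.6 DD.
Complete generations = ⌊971.6 / 177⌋ = 5.

5 generations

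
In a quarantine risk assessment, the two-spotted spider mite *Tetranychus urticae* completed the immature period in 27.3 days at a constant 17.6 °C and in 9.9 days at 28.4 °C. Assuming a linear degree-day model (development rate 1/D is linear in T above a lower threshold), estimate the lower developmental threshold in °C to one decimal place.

11.5 °C

Under the model K = D·(T − T_b), so D₁·(T₁ − T_b) = D₂·(T₂ − T_b).
27.3·(17.6 − T_b) = 9.9·(28.4 − T_b)
T_b = (27.3·17.6 − 9.9·28.4) / (27.3 − 9.9) = 199.32 / 17.4 = 11.455 °C ≈ 11.5 °C.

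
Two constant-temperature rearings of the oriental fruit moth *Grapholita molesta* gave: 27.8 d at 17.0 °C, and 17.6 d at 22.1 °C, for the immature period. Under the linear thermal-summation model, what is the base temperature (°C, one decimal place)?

8.2 °C

Linear rate model ⇒ the product D·(T − T_b) is constant across temperatures.
27.8·(17.0 − T_b) = 17.6·(22.1 − T_b)
T_b = (27.8·17.0 − 17.6·22.1) / (27.8 − 17.6) = 83.64 / 10.2 = 8.200 °C ≈ 8.2 °C.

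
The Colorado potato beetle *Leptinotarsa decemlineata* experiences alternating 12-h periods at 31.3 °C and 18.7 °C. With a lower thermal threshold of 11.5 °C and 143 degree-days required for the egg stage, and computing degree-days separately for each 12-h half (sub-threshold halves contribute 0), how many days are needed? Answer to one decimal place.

Day half: max(0, 31.3 − 11.5) × 0.5 = 19.8 × 0.5 = 9.90 DD.
Night half: max(0, 18.7 − 11.5) × 0.5 = 7.2 × 0.5 = 3.60 DD.
Per 24 h: 13.50 DD/day.
Duration = 143 / 13.50 = 10.593 ≈ 10.6 days.

10.6 days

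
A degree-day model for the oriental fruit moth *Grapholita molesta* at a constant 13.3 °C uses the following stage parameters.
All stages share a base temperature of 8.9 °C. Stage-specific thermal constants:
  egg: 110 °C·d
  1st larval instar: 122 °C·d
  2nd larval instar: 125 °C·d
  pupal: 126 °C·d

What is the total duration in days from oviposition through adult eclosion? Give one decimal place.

Daily accumulation at 13.3 °C = 13.3 − 8.9 = 4.4 DD/day.
Total K = 110 + 122 + 125 + 126 = 483 DD.
Total duration = 483 / 4.4 = 109.773 ≈ 109.8 days.

109.8 days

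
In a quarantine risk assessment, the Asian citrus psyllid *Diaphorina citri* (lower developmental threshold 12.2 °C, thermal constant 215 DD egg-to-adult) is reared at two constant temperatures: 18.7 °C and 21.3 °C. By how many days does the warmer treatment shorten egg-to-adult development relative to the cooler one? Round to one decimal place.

At 18.7 °C: 215 / (18.7 − 12.2) = 215 / 6.5 = 33.077 d.
At 21.3 °C: 215 / (21.3 − 12.2) = 215 / 9.1 = 23.626 d.
Difference = |33.077 − 23.626| = 9.451 ≈ 9.5 days.

9.5 days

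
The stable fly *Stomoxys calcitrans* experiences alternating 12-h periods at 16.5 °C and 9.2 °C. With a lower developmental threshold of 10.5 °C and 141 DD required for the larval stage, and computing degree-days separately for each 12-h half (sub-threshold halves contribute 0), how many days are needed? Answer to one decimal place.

47.0 days

Day half: max(0, 16.5 − 10.5) × 0.5 = 6.0 × 0.5 = 3.00 DD.
Night half: max(0, 9.2 − 10.5) × 0.5 = 0.0 × 0.5 = 0.00 DD.
Per 24 h: 3.00 DD/day.
Duration = 141 / 3.00 = 47.000 ≈ 47.0 days.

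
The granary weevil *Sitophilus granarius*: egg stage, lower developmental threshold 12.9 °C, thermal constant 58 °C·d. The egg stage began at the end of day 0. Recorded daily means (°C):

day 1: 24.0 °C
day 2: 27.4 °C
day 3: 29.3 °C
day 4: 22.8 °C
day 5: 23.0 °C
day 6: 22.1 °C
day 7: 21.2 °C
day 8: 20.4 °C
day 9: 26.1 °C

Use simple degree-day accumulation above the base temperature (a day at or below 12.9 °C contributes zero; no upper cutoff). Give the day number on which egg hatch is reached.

Daily DD above 12.9 °C: 11.1, 14.5, 16.4, 9.9, 10.1, 9.2, 8.3, 7.5, 13.2.
Cumulative: 11.1, 25.6, 42.0, 51.9, 62.0, 71.2, 79.5, 87.0, 100.2.
The total first reaches 58 DD on day 5.

day 5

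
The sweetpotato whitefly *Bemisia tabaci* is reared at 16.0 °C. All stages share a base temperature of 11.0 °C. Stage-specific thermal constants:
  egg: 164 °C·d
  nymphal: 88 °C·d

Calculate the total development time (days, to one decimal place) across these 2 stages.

50.4 days

Daily accumulation at 16.0 °C = 16.0 − 11.0 = 5.0 DD/day.
Total K = 164 + 88 = 252 DD.
Total duration = 252 / 5.0 = 50.400 ≈ 50.4 days.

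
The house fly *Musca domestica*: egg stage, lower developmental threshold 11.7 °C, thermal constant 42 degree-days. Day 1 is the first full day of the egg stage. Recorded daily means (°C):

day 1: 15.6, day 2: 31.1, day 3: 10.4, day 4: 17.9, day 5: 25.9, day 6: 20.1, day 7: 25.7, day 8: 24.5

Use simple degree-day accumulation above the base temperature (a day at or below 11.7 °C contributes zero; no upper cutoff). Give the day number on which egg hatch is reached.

Daily DD above 11.7 °C: 3.9, 19.4, 0.0, 6.2, 14.2, 8.4, 14.0, 12.8.
Cumulative: 3.9, 23.3, 23.3, 29.5, 43.7, 52.1, 66.1, 78.9.
The total first reaches 42 DD on day 5.

day 5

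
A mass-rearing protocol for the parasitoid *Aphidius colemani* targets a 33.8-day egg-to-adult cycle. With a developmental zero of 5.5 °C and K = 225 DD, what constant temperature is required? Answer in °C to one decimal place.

12.2 °C

Required daily accumulation = 225 / 33.8 = 6.657 DD/day.
T = T_base + 6.657 = 5.5 + 6.657 = 12.157 ≈ 12.2 °C.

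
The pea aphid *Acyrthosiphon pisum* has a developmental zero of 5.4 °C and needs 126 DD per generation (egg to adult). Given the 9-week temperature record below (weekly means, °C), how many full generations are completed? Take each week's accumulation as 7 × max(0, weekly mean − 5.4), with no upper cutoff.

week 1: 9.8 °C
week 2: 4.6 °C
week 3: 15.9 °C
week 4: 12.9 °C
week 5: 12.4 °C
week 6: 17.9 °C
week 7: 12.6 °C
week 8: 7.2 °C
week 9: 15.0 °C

3 generations

Weekly DD (7 × max(0, T̄ − 5.4)): 30.8, 0.0, 73.5, 52.5, 49.0, 87.5, 50.4, 12.6, 67.2.
Season total = 423.5 DD.
Complete generations = ⌊423.5 / 126⌋ = 3.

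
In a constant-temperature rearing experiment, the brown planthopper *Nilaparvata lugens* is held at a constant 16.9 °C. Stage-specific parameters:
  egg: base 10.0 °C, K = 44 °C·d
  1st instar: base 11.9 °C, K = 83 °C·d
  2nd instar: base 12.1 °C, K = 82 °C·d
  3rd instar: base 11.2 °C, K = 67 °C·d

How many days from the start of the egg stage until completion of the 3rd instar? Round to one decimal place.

51.8 days

egg: 44 / (16.9 − 10.0) = 44 / 6.9 = 6.377 d.
1st instar: 83 / (16.9 − 11.9) = 83 / 5.0 = 16.600 d.
2nd instar: 82 / (16.9 − 12.1) = 82 / 4.8 = 17.083 d.
3rd instar: 67 / (16.9 − 11.2) = 67 / 5.7 = 11.754 d.
Sum = 51.815 ≈ 51.8 days.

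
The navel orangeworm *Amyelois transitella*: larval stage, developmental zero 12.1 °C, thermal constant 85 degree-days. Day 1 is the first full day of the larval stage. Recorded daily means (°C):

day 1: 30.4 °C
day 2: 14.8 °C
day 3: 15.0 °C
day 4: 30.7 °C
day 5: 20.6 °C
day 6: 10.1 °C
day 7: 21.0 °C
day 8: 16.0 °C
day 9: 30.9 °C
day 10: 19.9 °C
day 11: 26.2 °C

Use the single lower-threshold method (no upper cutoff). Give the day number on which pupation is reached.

Daily DD above 12.1 °C: 18.3, 2.7, 2.9, 18.6, 8.5, 0.0, 8.9, 3.9, 18.8, 7.8, 14.1.
Cumulative: 18.3, 21.0, 23.9, 42.5, 51.0, 51.0, 59.9, 63.8, 82.6, 90.4, 104.5.
The total first reaches 85 DD on day 10.

day 10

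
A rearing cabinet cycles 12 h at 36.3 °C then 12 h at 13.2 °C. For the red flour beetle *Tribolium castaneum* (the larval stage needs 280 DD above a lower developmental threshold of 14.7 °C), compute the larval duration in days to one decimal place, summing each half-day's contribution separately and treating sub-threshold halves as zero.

Day half: max(0, 36.3 − 14.7) × 0.5 = 21.6 × 0.5 = 10.80 DD.
Night half: max(0, 13.2 − 14.7) × 0.5 = 0.0 × 0.5 = 0.00 DD.
Per 24 h: 10.80 DD/day.
Duration = 280 / 10.80 = 25.926 ≈ 25.9 days.

25.9 days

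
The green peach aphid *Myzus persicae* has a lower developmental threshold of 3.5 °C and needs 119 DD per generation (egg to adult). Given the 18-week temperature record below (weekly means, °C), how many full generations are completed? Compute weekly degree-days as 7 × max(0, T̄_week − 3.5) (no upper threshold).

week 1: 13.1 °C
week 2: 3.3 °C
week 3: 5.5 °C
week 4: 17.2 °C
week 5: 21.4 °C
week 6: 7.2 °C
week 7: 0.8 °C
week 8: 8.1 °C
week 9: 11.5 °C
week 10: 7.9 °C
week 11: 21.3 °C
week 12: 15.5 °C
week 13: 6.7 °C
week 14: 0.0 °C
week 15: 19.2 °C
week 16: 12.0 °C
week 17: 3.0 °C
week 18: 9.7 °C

7 generations

Weekly DD (7 × max(0, T̄ − 3.5)): 67.2, 0.0, 14.0, 95.9, 125.3, 25.9, 0.0, 32.2, 56.0, 30.8, 124.6, 84.0, 22.4, 0.0, 109.9, 59.5, 0.0, 43.4.
Season total = 891.1 DD.
Complete generations = ⌊891.1 / 119⌋ = 7.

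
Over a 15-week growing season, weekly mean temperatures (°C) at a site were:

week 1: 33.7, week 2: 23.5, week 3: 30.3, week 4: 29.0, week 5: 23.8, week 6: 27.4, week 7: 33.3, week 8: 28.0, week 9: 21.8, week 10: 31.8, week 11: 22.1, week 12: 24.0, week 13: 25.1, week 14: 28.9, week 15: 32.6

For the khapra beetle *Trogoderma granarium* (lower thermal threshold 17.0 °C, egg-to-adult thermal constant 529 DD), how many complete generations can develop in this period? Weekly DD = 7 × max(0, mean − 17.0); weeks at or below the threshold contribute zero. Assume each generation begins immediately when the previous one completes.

Weekly DD (7 × max(0, T̄ − 17.0)): 116.9, 45.5, 93.1, 84.0, 47.6, 72.8, 114.1, 77.0, 33.6, 103.6, 35.7, 49.0, 56.7, 83.3, 109.2.
Season total = 1122.1 DD.
Complete generations = ⌊1122.1 / 529⌋ = 2.

2 generations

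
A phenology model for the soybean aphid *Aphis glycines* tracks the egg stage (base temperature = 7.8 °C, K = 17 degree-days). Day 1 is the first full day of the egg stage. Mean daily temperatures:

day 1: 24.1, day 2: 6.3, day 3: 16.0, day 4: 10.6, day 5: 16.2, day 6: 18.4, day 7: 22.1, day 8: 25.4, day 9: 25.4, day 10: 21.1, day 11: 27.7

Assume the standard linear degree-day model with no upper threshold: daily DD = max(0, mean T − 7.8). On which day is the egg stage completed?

day 3

Daily DD above 7.8 °C: 16.3, 0.0, 8.2, 2.8, 8.4, 10.6, 14.3, 17.6, 17.6, 13.3, 19.9.
Cumulative: 16.3, 16.3, 24.5, 27.3, 35.7, 46.3, 60.6, 78.2, 95.8, 109.1, 129.0.
The total first reaches 17 DD on day 3.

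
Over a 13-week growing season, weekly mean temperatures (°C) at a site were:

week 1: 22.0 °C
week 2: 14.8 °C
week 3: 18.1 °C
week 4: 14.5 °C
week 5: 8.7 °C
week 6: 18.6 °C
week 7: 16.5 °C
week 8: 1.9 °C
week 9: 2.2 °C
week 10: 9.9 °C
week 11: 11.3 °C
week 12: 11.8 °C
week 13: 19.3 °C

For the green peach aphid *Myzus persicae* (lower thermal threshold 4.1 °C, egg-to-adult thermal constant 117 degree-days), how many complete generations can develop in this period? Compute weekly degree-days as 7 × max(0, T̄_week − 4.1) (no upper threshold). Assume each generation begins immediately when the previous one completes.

Weekly DD (7 × max(0, T̄ − 4.1)): 125.3, 74.9, 98.0, 72.8, 32.2, 101.5, 86.8, 0.0, 0.0, 40.6, 50.4, 53.9, 106.4.
Season total = 842.8 DD.
Complete generations = ⌊842.8 / 117⌋ = 7.

7 generations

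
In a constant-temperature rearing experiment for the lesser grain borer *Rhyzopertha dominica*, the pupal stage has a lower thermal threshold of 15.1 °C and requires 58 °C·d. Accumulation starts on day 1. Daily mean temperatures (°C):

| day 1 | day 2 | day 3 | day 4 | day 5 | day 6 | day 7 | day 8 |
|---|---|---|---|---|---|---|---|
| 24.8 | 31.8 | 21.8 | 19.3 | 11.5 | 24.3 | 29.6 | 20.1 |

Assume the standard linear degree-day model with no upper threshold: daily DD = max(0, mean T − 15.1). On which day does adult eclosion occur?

day 7

Daily DD above 15.1 °C: 9.7, 16.7, 6.7, 4.2, 0.0, 9.2, 14.5, 5.0.
Cumulative: 9.7, 26.4, 33.1, 37.3, 37.3, 46.5, 61.0, 66.0.
The total first reaches 58 DD on day 7.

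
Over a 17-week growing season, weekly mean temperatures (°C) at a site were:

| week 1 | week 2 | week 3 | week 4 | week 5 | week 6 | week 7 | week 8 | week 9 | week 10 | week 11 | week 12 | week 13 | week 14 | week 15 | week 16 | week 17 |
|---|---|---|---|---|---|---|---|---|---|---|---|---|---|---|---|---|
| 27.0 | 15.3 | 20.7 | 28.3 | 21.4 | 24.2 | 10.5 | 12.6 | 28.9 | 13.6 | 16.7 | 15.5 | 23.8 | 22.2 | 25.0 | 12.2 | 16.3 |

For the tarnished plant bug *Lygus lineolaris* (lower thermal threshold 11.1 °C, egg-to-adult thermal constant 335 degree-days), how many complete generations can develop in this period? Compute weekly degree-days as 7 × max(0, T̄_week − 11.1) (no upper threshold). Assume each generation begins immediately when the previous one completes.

3 generations

Weekly DD (7 × max(0, T̄ − 11.1)): 111.3, 29.4, 67.2, 120.4, 72.1, 91.7, 0.0, 10.5, 124.6, 17.5, 39.2, 30.8, 88.9, 77.7, 97.3, 7.7, 36.4.
Season total = 1022.7 DD.
Complete generations = ⌊1022.7 / 335⌋ = 3.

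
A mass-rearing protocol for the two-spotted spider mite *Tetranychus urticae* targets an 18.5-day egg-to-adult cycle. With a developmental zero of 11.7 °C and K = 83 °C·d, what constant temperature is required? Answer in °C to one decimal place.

Required daily accumulation = 83 / 18.5 = 4.486 DD/day.
T = T_base + 4.486 = 11.7 + 4.486 = 16.186 ≈ 16.2 °C.

16.2 °C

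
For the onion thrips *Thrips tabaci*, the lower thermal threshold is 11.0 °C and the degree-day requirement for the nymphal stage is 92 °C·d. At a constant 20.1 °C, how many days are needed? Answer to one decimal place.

10.1 days

Daily accumulation = 20.1 − 11.0 = 9.1 DD/day.
Duration = 92 / 9.1 = 10.110 ≈ 10.1 days.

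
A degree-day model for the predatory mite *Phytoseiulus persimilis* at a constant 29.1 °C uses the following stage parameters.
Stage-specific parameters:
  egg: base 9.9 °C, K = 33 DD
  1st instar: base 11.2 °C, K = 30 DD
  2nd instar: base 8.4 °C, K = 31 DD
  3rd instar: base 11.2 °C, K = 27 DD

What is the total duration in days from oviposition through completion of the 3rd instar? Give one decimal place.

egg: 33 / (29.1 − 9.9) = 33 / 19.2 = 1.719 d.
1st instar: 30 / (29.1 − 11.2) = 30 / 17.9 = 1.676 d.
2nd instar: 31 / (29.1 − 8.4) = 31 / 20.7 = 1.498 d.
3rd instar: 27 / (29.1 − 11.2) = 27 / 17.9 = 1.508 d.
Sum = 6.401 ≈ 6.4 days.

6.4 days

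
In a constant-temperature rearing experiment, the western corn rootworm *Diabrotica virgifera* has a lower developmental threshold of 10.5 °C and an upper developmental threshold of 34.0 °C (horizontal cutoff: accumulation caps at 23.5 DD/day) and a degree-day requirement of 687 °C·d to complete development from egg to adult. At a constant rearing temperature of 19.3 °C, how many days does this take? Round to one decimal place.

78.1 days

Daily accumulation = 19.3 − 10.5 = 8.8 DD/day.
Duration = 687 / 8.8 = 78.068 ≈ 78.1 days.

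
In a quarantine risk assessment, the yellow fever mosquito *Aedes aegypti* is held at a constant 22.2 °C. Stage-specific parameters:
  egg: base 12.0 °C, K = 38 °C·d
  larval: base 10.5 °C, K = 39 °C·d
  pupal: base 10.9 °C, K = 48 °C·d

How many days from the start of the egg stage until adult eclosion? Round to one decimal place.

egg: 38 / (22.2 − 12.0) = 38 / 10.2 = 3.725 d.
larval: 39 / (22.2 − 10.5) = 39 / 11.7 = 3.333 d.
pupal: 48 / (22.2 − 10.9) = 48 / 11.3 = 4.248 d.
Sum = 11.307 ≈ 11.3 days.

11.3 days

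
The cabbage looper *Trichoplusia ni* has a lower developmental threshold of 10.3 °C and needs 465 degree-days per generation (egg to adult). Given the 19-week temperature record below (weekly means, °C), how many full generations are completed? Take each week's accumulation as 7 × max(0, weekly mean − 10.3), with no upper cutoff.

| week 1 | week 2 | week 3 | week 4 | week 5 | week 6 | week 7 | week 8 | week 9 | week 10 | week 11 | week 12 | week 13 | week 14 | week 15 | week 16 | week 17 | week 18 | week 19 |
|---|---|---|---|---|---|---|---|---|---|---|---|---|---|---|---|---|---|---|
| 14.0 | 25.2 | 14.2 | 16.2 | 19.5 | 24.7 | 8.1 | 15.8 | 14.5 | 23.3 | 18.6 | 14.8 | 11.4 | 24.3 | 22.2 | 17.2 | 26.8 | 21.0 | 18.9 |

2 generations

Weekly DD (7 × max(0, T̄ − 10.3)): 25.9, 104.3, 27.3, 41.3, 64.4, 100.8, 0.0, 38.5, 29.4, 91.0, 58.1, 31.5, 7.7, 98.0, 83.3, 48.3, 115.5, 74.9, 60.2.
Season total = 1100.4 DD.
Complete generations = ⌊1100.4 / 465⌋ = 2.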